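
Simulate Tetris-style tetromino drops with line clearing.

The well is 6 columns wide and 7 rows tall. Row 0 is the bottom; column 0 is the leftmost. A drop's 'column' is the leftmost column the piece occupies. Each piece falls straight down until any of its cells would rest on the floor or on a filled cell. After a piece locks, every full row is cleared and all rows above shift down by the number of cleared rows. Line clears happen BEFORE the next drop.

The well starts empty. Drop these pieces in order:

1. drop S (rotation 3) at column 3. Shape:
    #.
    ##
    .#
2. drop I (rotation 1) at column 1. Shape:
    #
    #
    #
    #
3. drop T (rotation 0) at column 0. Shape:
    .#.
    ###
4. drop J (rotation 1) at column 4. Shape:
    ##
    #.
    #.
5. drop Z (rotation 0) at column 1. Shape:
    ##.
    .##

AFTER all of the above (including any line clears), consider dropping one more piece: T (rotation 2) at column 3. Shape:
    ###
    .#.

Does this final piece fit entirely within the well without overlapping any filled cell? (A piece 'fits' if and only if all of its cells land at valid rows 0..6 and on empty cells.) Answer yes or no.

Answer: yes

Derivation:
Drop 1: S rot3 at col 3 lands with bottom-row=0; cleared 0 line(s) (total 0); column heights now [0 0 0 3 2 0], max=3
Drop 2: I rot1 at col 1 lands with bottom-row=0; cleared 0 line(s) (total 0); column heights now [0 4 0 3 2 0], max=4
Drop 3: T rot0 at col 0 lands with bottom-row=4; cleared 0 line(s) (total 0); column heights now [5 6 5 3 2 0], max=6
Drop 4: J rot1 at col 4 lands with bottom-row=2; cleared 0 line(s) (total 0); column heights now [5 6 5 3 5 5], max=6
Drop 5: Z rot0 at col 1 lands with bottom-row=5; cleared 0 line(s) (total 0); column heights now [5 7 7 6 5 5], max=7
Test piece T rot2 at col 3 (width 3): heights before test = [5 7 7 6 5 5]; fits = True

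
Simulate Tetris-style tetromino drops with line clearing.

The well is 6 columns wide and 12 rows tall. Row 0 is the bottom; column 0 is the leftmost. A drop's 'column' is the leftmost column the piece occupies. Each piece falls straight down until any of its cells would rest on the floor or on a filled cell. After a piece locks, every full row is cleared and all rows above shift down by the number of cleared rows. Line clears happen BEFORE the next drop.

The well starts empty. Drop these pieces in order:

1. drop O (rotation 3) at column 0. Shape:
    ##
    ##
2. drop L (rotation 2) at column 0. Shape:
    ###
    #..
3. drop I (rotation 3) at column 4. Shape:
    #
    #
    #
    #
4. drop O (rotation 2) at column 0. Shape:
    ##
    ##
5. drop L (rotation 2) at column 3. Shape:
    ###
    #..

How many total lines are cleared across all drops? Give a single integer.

Drop 1: O rot3 at col 0 lands with bottom-row=0; cleared 0 line(s) (total 0); column heights now [2 2 0 0 0 0], max=2
Drop 2: L rot2 at col 0 lands with bottom-row=2; cleared 0 line(s) (total 0); column heights now [4 4 4 0 0 0], max=4
Drop 3: I rot3 at col 4 lands with bottom-row=0; cleared 0 line(s) (total 0); column heights now [4 4 4 0 4 0], max=4
Drop 4: O rot2 at col 0 lands with bottom-row=4; cleared 0 line(s) (total 0); column heights now [6 6 4 0 4 0], max=6
Drop 5: L rot2 at col 3 lands with bottom-row=3; cleared 0 line(s) (total 0); column heights now [6 6 4 5 5 5], max=6

Answer: 0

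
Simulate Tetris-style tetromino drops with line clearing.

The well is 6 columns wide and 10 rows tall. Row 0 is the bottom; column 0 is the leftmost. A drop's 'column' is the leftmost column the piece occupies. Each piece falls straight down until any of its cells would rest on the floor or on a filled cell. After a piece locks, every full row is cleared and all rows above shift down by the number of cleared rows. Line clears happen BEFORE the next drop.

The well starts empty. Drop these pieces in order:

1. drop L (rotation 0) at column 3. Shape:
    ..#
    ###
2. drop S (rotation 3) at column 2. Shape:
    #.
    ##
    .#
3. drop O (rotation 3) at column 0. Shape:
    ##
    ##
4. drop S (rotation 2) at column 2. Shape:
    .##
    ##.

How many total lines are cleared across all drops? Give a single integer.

Drop 1: L rot0 at col 3 lands with bottom-row=0; cleared 0 line(s) (total 0); column heights now [0 0 0 1 1 2], max=2
Drop 2: S rot3 at col 2 lands with bottom-row=1; cleared 0 line(s) (total 0); column heights now [0 0 4 3 1 2], max=4
Drop 3: O rot3 at col 0 lands with bottom-row=0; cleared 0 line(s) (total 0); column heights now [2 2 4 3 1 2], max=4
Drop 4: S rot2 at col 2 lands with bottom-row=4; cleared 0 line(s) (total 0); column heights now [2 2 5 6 6 2], max=6

Answer: 0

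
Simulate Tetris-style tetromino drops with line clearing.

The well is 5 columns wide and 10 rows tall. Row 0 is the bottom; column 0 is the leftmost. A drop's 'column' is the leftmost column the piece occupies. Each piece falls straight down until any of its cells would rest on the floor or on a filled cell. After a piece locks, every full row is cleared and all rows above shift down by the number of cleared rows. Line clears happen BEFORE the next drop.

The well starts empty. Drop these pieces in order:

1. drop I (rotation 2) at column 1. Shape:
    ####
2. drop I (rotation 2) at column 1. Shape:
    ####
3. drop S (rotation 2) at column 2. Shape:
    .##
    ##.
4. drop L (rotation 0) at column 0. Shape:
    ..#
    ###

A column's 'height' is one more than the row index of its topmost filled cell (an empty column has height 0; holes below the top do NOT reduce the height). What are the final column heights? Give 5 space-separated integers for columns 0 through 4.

Drop 1: I rot2 at col 1 lands with bottom-row=0; cleared 0 line(s) (total 0); column heights now [0 1 1 1 1], max=1
Drop 2: I rot2 at col 1 lands with bottom-row=1; cleared 0 line(s) (total 0); column heights now [0 2 2 2 2], max=2
Drop 3: S rot2 at col 2 lands with bottom-row=2; cleared 0 line(s) (total 0); column heights now [0 2 3 4 4], max=4
Drop 4: L rot0 at col 0 lands with bottom-row=3; cleared 1 line(s) (total 1); column heights now [0 2 4 3 2], max=4

Answer: 0 2 4 3 2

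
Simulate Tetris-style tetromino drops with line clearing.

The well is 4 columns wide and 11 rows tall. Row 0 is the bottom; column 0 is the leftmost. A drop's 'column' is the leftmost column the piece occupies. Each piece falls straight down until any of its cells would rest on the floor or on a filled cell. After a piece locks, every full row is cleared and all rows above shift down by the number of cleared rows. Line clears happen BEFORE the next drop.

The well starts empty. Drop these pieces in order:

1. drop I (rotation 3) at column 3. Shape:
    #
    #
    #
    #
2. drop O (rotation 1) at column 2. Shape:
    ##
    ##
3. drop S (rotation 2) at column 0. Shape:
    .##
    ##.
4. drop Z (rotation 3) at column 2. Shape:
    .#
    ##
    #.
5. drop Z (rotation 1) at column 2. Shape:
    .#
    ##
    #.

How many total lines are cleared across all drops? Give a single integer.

Drop 1: I rot3 at col 3 lands with bottom-row=0; cleared 0 line(s) (total 0); column heights now [0 0 0 4], max=4
Drop 2: O rot1 at col 2 lands with bottom-row=4; cleared 0 line(s) (total 0); column heights now [0 0 6 6], max=6
Drop 3: S rot2 at col 0 lands with bottom-row=5; cleared 1 line(s) (total 1); column heights now [0 6 6 5], max=6
Drop 4: Z rot3 at col 2 lands with bottom-row=6; cleared 0 line(s) (total 1); column heights now [0 6 8 9], max=9
Drop 5: Z rot1 at col 2 lands with bottom-row=8; cleared 0 line(s) (total 1); column heights now [0 6 10 11], max=11

Answer: 1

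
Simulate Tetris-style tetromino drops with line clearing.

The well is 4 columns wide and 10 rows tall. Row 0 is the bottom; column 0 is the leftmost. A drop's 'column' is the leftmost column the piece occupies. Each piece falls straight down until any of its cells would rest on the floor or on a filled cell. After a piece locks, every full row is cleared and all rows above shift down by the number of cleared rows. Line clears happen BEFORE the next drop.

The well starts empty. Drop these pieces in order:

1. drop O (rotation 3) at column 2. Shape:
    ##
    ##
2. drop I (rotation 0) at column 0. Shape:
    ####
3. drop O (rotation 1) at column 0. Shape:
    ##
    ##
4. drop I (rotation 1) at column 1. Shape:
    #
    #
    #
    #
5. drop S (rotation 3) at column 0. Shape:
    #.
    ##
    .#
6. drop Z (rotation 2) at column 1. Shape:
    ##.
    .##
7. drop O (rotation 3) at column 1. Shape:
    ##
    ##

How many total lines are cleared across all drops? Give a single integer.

Answer: 4

Derivation:
Drop 1: O rot3 at col 2 lands with bottom-row=0; cleared 0 line(s) (total 0); column heights now [0 0 2 2], max=2
Drop 2: I rot0 at col 0 lands with bottom-row=2; cleared 1 line(s) (total 1); column heights now [0 0 2 2], max=2
Drop 3: O rot1 at col 0 lands with bottom-row=0; cleared 2 line(s) (total 3); column heights now [0 0 0 0], max=0
Drop 4: I rot1 at col 1 lands with bottom-row=0; cleared 0 line(s) (total 3); column heights now [0 4 0 0], max=4
Drop 5: S rot3 at col 0 lands with bottom-row=4; cleared 0 line(s) (total 3); column heights now [7 6 0 0], max=7
Drop 6: Z rot2 at col 1 lands with bottom-row=5; cleared 1 line(s) (total 4); column heights now [6 6 6 0], max=6
Drop 7: O rot3 at col 1 lands with bottom-row=6; cleared 0 line(s) (total 4); column heights now [6 8 8 0], max=8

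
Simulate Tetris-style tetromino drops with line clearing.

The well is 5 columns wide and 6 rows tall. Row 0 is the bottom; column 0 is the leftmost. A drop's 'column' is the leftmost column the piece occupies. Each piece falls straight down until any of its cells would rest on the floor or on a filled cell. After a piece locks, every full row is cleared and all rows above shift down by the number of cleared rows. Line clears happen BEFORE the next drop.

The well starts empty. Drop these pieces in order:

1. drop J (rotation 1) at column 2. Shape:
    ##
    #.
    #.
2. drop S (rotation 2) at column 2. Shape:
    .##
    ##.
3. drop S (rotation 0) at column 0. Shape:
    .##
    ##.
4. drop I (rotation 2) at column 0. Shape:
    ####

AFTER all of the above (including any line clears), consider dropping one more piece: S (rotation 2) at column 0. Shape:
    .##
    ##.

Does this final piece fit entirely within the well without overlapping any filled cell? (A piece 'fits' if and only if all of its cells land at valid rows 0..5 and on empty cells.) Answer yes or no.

Drop 1: J rot1 at col 2 lands with bottom-row=0; cleared 0 line(s) (total 0); column heights now [0 0 3 3 0], max=3
Drop 2: S rot2 at col 2 lands with bottom-row=3; cleared 0 line(s) (total 0); column heights now [0 0 4 5 5], max=5
Drop 3: S rot0 at col 0 lands with bottom-row=3; cleared 0 line(s) (total 0); column heights now [4 5 5 5 5], max=5
Drop 4: I rot2 at col 0 lands with bottom-row=5; cleared 0 line(s) (total 0); column heights now [6 6 6 6 5], max=6
Test piece S rot2 at col 0 (width 3): heights before test = [6 6 6 6 5]; fits = False

Answer: no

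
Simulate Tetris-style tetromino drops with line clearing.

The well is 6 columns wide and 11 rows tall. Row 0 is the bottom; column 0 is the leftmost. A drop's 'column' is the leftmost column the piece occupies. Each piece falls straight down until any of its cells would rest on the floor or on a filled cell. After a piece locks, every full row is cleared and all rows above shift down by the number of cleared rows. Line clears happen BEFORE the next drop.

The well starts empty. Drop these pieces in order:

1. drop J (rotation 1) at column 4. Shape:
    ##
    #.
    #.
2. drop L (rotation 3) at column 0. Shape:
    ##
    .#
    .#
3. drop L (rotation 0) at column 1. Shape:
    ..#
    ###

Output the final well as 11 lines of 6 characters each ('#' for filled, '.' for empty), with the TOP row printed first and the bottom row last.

Drop 1: J rot1 at col 4 lands with bottom-row=0; cleared 0 line(s) (total 0); column heights now [0 0 0 0 3 3], max=3
Drop 2: L rot3 at col 0 lands with bottom-row=0; cleared 0 line(s) (total 0); column heights now [3 3 0 0 3 3], max=3
Drop 3: L rot0 at col 1 lands with bottom-row=3; cleared 0 line(s) (total 0); column heights now [3 4 4 5 3 3], max=5

Answer: ......
......
......
......
......
......
...#..
.###..
##..##
.#..#.
.#..#.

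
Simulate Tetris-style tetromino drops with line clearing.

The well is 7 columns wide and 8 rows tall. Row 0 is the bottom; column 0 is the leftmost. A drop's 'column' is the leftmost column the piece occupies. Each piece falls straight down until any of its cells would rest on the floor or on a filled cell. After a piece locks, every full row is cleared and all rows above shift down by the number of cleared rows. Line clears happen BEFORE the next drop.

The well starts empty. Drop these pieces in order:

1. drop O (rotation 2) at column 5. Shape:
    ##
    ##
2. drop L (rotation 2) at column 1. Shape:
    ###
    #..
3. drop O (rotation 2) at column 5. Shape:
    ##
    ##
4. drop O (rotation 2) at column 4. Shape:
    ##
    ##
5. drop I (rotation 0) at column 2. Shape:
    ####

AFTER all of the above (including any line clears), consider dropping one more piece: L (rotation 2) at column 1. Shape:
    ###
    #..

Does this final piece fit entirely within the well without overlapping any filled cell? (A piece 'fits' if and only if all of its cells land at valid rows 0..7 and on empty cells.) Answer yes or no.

Drop 1: O rot2 at col 5 lands with bottom-row=0; cleared 0 line(s) (total 0); column heights now [0 0 0 0 0 2 2], max=2
Drop 2: L rot2 at col 1 lands with bottom-row=0; cleared 0 line(s) (total 0); column heights now [0 2 2 2 0 2 2], max=2
Drop 3: O rot2 at col 5 lands with bottom-row=2; cleared 0 line(s) (total 0); column heights now [0 2 2 2 0 4 4], max=4
Drop 4: O rot2 at col 4 lands with bottom-row=4; cleared 0 line(s) (total 0); column heights now [0 2 2 2 6 6 4], max=6
Drop 5: I rot0 at col 2 lands with bottom-row=6; cleared 0 line(s) (total 0); column heights now [0 2 7 7 7 7 4], max=7
Test piece L rot2 at col 1 (width 3): heights before test = [0 2 7 7 7 7 4]; fits = True

Answer: yes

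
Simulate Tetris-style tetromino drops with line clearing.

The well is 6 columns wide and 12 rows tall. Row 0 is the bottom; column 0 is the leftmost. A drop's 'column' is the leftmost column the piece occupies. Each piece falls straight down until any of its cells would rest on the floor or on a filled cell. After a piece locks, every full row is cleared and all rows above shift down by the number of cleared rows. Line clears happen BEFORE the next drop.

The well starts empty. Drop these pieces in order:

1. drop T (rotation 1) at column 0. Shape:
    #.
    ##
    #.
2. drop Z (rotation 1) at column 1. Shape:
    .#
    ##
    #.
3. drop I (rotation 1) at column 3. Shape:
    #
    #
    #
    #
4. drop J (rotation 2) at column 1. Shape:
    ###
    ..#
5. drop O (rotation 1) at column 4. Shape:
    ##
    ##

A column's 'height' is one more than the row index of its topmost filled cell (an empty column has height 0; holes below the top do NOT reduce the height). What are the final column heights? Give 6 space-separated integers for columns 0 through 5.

Answer: 3 6 6 6 2 2

Derivation:
Drop 1: T rot1 at col 0 lands with bottom-row=0; cleared 0 line(s) (total 0); column heights now [3 2 0 0 0 0], max=3
Drop 2: Z rot1 at col 1 lands with bottom-row=2; cleared 0 line(s) (total 0); column heights now [3 4 5 0 0 0], max=5
Drop 3: I rot1 at col 3 lands with bottom-row=0; cleared 0 line(s) (total 0); column heights now [3 4 5 4 0 0], max=5
Drop 4: J rot2 at col 1 lands with bottom-row=4; cleared 0 line(s) (total 0); column heights now [3 6 6 6 0 0], max=6
Drop 5: O rot1 at col 4 lands with bottom-row=0; cleared 0 line(s) (total 0); column heights now [3 6 6 6 2 2], max=6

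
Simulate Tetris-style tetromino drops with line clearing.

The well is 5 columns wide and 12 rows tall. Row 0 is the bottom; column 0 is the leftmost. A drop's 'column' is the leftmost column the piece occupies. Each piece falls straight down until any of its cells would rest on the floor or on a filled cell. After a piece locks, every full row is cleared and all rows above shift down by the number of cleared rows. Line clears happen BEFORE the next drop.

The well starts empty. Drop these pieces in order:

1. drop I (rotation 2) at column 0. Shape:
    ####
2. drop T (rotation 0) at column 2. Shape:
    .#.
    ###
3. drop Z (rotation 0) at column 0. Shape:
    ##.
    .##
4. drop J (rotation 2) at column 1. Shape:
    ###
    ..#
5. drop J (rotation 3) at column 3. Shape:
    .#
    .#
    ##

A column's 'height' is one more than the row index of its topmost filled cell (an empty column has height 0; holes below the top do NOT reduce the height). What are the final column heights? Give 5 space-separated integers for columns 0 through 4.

Drop 1: I rot2 at col 0 lands with bottom-row=0; cleared 0 line(s) (total 0); column heights now [1 1 1 1 0], max=1
Drop 2: T rot0 at col 2 lands with bottom-row=1; cleared 0 line(s) (total 0); column heights now [1 1 2 3 2], max=3
Drop 3: Z rot0 at col 0 lands with bottom-row=2; cleared 0 line(s) (total 0); column heights now [4 4 3 3 2], max=4
Drop 4: J rot2 at col 1 lands with bottom-row=3; cleared 0 line(s) (total 0); column heights now [4 5 5 5 2], max=5
Drop 5: J rot3 at col 3 lands with bottom-row=5; cleared 0 line(s) (total 0); column heights now [4 5 5 6 8], max=8

Answer: 4 5 5 6 8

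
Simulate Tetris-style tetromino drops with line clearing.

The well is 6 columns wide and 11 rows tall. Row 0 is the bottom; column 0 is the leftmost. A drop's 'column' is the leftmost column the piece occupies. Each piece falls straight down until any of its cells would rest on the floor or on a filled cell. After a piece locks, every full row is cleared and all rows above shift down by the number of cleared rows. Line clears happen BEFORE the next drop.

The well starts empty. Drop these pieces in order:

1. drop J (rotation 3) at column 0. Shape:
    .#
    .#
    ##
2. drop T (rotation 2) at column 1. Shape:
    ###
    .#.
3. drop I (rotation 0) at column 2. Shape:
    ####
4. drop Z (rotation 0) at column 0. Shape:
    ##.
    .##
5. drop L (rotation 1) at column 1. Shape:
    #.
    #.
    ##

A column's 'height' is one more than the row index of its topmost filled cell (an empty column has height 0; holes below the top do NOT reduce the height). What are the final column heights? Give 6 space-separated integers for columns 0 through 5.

Drop 1: J rot3 at col 0 lands with bottom-row=0; cleared 0 line(s) (total 0); column heights now [1 3 0 0 0 0], max=3
Drop 2: T rot2 at col 1 lands with bottom-row=2; cleared 0 line(s) (total 0); column heights now [1 4 4 4 0 0], max=4
Drop 3: I rot0 at col 2 lands with bottom-row=4; cleared 0 line(s) (total 0); column heights now [1 4 5 5 5 5], max=5
Drop 4: Z rot0 at col 0 lands with bottom-row=5; cleared 0 line(s) (total 0); column heights now [7 7 6 5 5 5], max=7
Drop 5: L rot1 at col 1 lands with bottom-row=7; cleared 0 line(s) (total 0); column heights now [7 10 8 5 5 5], max=10

Answer: 7 10 8 5 5 5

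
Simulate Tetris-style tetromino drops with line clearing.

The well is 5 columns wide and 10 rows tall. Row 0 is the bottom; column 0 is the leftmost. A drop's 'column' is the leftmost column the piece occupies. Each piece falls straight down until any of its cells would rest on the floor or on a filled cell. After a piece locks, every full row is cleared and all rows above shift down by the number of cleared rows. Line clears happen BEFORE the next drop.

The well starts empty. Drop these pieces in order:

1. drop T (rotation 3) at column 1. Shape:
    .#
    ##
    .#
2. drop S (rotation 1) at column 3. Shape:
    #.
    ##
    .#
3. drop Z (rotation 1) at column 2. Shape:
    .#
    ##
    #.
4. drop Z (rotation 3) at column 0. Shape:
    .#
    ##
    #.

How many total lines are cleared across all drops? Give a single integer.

Drop 1: T rot3 at col 1 lands with bottom-row=0; cleared 0 line(s) (total 0); column heights now [0 2 3 0 0], max=3
Drop 2: S rot1 at col 3 lands with bottom-row=0; cleared 0 line(s) (total 0); column heights now [0 2 3 3 2], max=3
Drop 3: Z rot1 at col 2 lands with bottom-row=3; cleared 0 line(s) (total 0); column heights now [0 2 5 6 2], max=6
Drop 4: Z rot3 at col 0 lands with bottom-row=1; cleared 1 line(s) (total 1); column heights now [2 3 4 5 1], max=5

Answer: 1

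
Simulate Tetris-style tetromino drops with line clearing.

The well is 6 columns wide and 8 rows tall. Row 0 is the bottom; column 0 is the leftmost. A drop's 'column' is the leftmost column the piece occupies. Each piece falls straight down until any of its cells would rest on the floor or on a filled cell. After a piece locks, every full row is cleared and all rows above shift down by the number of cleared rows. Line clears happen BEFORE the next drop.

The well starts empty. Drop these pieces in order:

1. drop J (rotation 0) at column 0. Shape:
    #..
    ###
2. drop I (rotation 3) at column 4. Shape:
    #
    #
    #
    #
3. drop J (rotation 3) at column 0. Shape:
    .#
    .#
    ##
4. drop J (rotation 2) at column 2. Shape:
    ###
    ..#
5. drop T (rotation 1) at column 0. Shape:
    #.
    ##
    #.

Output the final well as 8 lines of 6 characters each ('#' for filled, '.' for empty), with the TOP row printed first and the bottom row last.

Answer: ......
#.....
#####.
##..#.
.#..#.
##..#.
#...#.
###.#.

Derivation:
Drop 1: J rot0 at col 0 lands with bottom-row=0; cleared 0 line(s) (total 0); column heights now [2 1 1 0 0 0], max=2
Drop 2: I rot3 at col 4 lands with bottom-row=0; cleared 0 line(s) (total 0); column heights now [2 1 1 0 4 0], max=4
Drop 3: J rot3 at col 0 lands with bottom-row=2; cleared 0 line(s) (total 0); column heights now [3 5 1 0 4 0], max=5
Drop 4: J rot2 at col 2 lands with bottom-row=4; cleared 0 line(s) (total 0); column heights now [3 5 6 6 6 0], max=6
Drop 5: T rot1 at col 0 lands with bottom-row=4; cleared 0 line(s) (total 0); column heights now [7 6 6 6 6 0], max=7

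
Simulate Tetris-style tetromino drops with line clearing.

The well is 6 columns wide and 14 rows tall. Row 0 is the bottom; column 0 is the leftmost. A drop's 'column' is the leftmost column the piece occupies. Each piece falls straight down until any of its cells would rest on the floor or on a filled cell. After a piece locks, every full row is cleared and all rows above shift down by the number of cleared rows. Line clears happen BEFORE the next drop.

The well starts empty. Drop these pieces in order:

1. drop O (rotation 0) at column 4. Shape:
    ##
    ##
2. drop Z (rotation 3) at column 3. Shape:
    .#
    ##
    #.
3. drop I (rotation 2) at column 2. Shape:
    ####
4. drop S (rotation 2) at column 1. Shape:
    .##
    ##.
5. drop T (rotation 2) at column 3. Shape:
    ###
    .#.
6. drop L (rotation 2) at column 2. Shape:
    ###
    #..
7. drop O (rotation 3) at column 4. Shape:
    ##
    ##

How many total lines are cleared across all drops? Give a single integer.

Drop 1: O rot0 at col 4 lands with bottom-row=0; cleared 0 line(s) (total 0); column heights now [0 0 0 0 2 2], max=2
Drop 2: Z rot3 at col 3 lands with bottom-row=1; cleared 0 line(s) (total 0); column heights now [0 0 0 3 4 2], max=4
Drop 3: I rot2 at col 2 lands with bottom-row=4; cleared 0 line(s) (total 0); column heights now [0 0 5 5 5 5], max=5
Drop 4: S rot2 at col 1 lands with bottom-row=5; cleared 0 line(s) (total 0); column heights now [0 6 7 7 5 5], max=7
Drop 5: T rot2 at col 3 lands with bottom-row=6; cleared 0 line(s) (total 0); column heights now [0 6 7 8 8 8], max=8
Drop 6: L rot2 at col 2 lands with bottom-row=7; cleared 0 line(s) (total 0); column heights now [0 6 9 9 9 8], max=9
Drop 7: O rot3 at col 4 lands with bottom-row=9; cleared 0 line(s) (total 0); column heights now [0 6 9 9 11 11], max=11

Answer: 0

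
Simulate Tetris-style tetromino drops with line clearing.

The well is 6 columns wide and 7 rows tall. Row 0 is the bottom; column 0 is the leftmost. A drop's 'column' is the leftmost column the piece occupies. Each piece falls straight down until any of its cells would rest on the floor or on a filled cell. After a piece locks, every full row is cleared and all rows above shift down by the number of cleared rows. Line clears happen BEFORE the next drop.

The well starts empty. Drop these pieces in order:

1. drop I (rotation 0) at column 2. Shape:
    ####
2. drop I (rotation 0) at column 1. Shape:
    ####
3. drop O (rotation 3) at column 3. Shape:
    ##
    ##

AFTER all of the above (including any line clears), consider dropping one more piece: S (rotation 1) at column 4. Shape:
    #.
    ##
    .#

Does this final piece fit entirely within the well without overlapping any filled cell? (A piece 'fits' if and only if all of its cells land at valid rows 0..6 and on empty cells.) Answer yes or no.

Drop 1: I rot0 at col 2 lands with bottom-row=0; cleared 0 line(s) (total 0); column heights now [0 0 1 1 1 1], max=1
Drop 2: I rot0 at col 1 lands with bottom-row=1; cleared 0 line(s) (total 0); column heights now [0 2 2 2 2 1], max=2
Drop 3: O rot3 at col 3 lands with bottom-row=2; cleared 0 line(s) (total 0); column heights now [0 2 2 4 4 1], max=4
Test piece S rot1 at col 4 (width 2): heights before test = [0 2 2 4 4 1]; fits = True

Answer: yes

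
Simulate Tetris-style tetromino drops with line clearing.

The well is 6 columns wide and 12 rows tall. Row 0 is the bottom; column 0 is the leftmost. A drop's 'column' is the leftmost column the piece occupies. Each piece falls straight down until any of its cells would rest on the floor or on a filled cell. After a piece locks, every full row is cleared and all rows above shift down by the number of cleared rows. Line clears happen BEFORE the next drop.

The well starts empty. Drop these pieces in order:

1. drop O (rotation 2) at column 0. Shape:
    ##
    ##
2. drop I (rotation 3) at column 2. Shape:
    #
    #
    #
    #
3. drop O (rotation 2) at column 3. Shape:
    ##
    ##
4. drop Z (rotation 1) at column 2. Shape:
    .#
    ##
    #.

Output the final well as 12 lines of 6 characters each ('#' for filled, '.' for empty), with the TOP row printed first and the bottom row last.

Answer: ......
......
......
......
......
...#..
..##..
..#...
..#...
..#...
#####.
#####.

Derivation:
Drop 1: O rot2 at col 0 lands with bottom-row=0; cleared 0 line(s) (total 0); column heights now [2 2 0 0 0 0], max=2
Drop 2: I rot3 at col 2 lands with bottom-row=0; cleared 0 line(s) (total 0); column heights now [2 2 4 0 0 0], max=4
Drop 3: O rot2 at col 3 lands with bottom-row=0; cleared 0 line(s) (total 0); column heights now [2 2 4 2 2 0], max=4
Drop 4: Z rot1 at col 2 lands with bottom-row=4; cleared 0 line(s) (total 0); column heights now [2 2 6 7 2 0], max=7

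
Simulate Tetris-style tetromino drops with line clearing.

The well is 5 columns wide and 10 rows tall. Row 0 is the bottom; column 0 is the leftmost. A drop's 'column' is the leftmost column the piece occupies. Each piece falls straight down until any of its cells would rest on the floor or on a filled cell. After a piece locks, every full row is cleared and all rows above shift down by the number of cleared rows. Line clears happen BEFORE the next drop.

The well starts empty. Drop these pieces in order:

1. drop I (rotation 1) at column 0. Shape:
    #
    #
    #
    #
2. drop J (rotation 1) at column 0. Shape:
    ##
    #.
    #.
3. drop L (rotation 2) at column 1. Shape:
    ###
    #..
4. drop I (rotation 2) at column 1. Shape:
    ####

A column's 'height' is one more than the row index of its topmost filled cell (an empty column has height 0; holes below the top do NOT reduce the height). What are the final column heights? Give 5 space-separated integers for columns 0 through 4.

Drop 1: I rot1 at col 0 lands with bottom-row=0; cleared 0 line(s) (total 0); column heights now [4 0 0 0 0], max=4
Drop 2: J rot1 at col 0 lands with bottom-row=4; cleared 0 line(s) (total 0); column heights now [7 7 0 0 0], max=7
Drop 3: L rot2 at col 1 lands with bottom-row=7; cleared 0 line(s) (total 0); column heights now [7 9 9 9 0], max=9
Drop 4: I rot2 at col 1 lands with bottom-row=9; cleared 0 line(s) (total 0); column heights now [7 10 10 10 10], max=10

Answer: 7 10 10 10 10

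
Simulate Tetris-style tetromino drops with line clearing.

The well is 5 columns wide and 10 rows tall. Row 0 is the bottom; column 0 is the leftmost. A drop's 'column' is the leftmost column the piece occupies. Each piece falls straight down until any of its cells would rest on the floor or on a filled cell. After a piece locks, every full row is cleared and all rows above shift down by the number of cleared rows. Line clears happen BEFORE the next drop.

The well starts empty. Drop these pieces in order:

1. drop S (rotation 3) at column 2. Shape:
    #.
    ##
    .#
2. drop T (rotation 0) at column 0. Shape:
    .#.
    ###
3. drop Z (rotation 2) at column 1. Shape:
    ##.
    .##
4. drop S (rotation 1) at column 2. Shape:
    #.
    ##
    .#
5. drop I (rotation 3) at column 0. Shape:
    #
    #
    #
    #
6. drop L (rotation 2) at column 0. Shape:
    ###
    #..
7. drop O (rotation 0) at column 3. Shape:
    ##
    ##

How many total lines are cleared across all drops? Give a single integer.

Answer: 0

Derivation:
Drop 1: S rot3 at col 2 lands with bottom-row=0; cleared 0 line(s) (total 0); column heights now [0 0 3 2 0], max=3
Drop 2: T rot0 at col 0 lands with bottom-row=3; cleared 0 line(s) (total 0); column heights now [4 5 4 2 0], max=5
Drop 3: Z rot2 at col 1 lands with bottom-row=4; cleared 0 line(s) (total 0); column heights now [4 6 6 5 0], max=6
Drop 4: S rot1 at col 2 lands with bottom-row=5; cleared 0 line(s) (total 0); column heights now [4 6 8 7 0], max=8
Drop 5: I rot3 at col 0 lands with bottom-row=4; cleared 0 line(s) (total 0); column heights now [8 6 8 7 0], max=8
Drop 6: L rot2 at col 0 lands with bottom-row=8; cleared 0 line(s) (total 0); column heights now [10 10 10 7 0], max=10
Drop 7: O rot0 at col 3 lands with bottom-row=7; cleared 0 line(s) (total 0); column heights now [10 10 10 9 9], max=10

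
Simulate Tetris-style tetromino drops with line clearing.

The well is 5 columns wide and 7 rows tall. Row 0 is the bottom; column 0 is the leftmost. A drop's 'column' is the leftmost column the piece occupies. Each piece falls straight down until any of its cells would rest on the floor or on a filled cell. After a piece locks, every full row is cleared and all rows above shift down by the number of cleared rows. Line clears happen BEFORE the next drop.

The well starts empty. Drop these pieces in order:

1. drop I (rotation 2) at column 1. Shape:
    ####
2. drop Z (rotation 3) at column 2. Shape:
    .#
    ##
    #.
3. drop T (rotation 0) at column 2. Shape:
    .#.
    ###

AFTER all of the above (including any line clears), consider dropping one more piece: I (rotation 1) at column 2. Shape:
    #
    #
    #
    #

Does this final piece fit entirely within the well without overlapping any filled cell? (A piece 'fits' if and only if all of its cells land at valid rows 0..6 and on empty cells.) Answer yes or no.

Drop 1: I rot2 at col 1 lands with bottom-row=0; cleared 0 line(s) (total 0); column heights now [0 1 1 1 1], max=1
Drop 2: Z rot3 at col 2 lands with bottom-row=1; cleared 0 line(s) (total 0); column heights now [0 1 3 4 1], max=4
Drop 3: T rot0 at col 2 lands with bottom-row=4; cleared 0 line(s) (total 0); column heights now [0 1 5 6 5], max=6
Test piece I rot1 at col 2 (width 1): heights before test = [0 1 5 6 5]; fits = False

Answer: no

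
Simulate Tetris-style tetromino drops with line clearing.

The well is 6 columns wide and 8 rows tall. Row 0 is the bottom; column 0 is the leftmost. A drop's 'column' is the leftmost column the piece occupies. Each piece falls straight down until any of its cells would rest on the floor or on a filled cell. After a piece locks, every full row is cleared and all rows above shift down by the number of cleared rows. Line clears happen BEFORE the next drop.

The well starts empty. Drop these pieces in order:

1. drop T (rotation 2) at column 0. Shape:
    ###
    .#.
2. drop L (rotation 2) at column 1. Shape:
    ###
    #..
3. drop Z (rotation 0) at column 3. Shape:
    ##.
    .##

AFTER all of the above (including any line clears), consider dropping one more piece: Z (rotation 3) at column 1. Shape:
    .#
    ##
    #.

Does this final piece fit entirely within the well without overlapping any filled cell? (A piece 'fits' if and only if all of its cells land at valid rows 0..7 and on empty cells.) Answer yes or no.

Answer: yes

Derivation:
Drop 1: T rot2 at col 0 lands with bottom-row=0; cleared 0 line(s) (total 0); column heights now [2 2 2 0 0 0], max=2
Drop 2: L rot2 at col 1 lands with bottom-row=2; cleared 0 line(s) (total 0); column heights now [2 4 4 4 0 0], max=4
Drop 3: Z rot0 at col 3 lands with bottom-row=3; cleared 0 line(s) (total 0); column heights now [2 4 4 5 5 4], max=5
Test piece Z rot3 at col 1 (width 2): heights before test = [2 4 4 5 5 4]; fits = True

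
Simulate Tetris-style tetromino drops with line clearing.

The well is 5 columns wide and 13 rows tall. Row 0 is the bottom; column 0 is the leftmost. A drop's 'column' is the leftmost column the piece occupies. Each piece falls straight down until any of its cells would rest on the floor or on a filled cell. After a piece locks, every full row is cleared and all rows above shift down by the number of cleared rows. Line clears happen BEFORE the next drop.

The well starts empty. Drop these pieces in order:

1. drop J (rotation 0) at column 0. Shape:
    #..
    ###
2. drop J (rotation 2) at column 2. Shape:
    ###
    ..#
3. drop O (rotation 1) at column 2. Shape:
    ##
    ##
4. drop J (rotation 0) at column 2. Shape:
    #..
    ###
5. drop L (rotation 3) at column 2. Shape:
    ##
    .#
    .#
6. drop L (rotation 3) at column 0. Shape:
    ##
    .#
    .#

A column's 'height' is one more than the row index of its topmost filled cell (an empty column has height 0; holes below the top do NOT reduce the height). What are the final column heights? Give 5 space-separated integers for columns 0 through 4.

Drop 1: J rot0 at col 0 lands with bottom-row=0; cleared 0 line(s) (total 0); column heights now [2 1 1 0 0], max=2
Drop 2: J rot2 at col 2 lands with bottom-row=0; cleared 0 line(s) (total 0); column heights now [2 1 2 2 2], max=2
Drop 3: O rot1 at col 2 lands with bottom-row=2; cleared 0 line(s) (total 0); column heights now [2 1 4 4 2], max=4
Drop 4: J rot0 at col 2 lands with bottom-row=4; cleared 0 line(s) (total 0); column heights now [2 1 6 5 5], max=6
Drop 5: L rot3 at col 2 lands with bottom-row=5; cleared 0 line(s) (total 0); column heights now [2 1 8 8 5], max=8
Drop 6: L rot3 at col 0 lands with bottom-row=1; cleared 1 line(s) (total 1); column heights now [3 3 7 7 4], max=7

Answer: 3 3 7 7 4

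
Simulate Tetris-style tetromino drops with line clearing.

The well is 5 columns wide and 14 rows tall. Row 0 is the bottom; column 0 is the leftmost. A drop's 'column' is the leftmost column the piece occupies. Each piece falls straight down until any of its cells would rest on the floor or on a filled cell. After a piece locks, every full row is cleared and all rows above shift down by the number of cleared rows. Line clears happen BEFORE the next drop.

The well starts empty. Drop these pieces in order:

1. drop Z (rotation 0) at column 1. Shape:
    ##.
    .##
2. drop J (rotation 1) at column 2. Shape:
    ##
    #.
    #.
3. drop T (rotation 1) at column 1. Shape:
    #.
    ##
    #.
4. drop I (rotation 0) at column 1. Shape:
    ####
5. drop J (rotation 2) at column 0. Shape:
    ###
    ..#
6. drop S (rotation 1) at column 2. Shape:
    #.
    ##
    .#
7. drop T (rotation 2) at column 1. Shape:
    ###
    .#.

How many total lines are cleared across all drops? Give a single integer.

Drop 1: Z rot0 at col 1 lands with bottom-row=0; cleared 0 line(s) (total 0); column heights now [0 2 2 1 0], max=2
Drop 2: J rot1 at col 2 lands with bottom-row=2; cleared 0 line(s) (total 0); column heights now [0 2 5 5 0], max=5
Drop 3: T rot1 at col 1 lands with bottom-row=4; cleared 0 line(s) (total 0); column heights now [0 7 6 5 0], max=7
Drop 4: I rot0 at col 1 lands with bottom-row=7; cleared 0 line(s) (total 0); column heights now [0 8 8 8 8], max=8
Drop 5: J rot2 at col 0 lands with bottom-row=8; cleared 0 line(s) (total 0); column heights now [10 10 10 8 8], max=10
Drop 6: S rot1 at col 2 lands with bottom-row=9; cleared 0 line(s) (total 0); column heights now [10 10 12 11 8], max=12
Drop 7: T rot2 at col 1 lands with bottom-row=12; cleared 0 line(s) (total 0); column heights now [10 14 14 14 8], max=14

Answer: 0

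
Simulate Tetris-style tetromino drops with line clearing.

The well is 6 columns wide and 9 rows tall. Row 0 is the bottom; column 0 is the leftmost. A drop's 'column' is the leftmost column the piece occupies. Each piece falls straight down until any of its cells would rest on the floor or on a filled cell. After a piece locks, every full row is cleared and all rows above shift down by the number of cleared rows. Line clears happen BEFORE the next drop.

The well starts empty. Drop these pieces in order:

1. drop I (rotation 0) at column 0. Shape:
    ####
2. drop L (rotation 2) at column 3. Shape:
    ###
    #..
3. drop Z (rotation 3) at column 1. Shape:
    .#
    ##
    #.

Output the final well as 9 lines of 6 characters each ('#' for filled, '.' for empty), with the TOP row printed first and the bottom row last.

Drop 1: I rot0 at col 0 lands with bottom-row=0; cleared 0 line(s) (total 0); column heights now [1 1 1 1 0 0], max=1
Drop 2: L rot2 at col 3 lands with bottom-row=1; cleared 0 line(s) (total 0); column heights now [1 1 1 3 3 3], max=3
Drop 3: Z rot3 at col 1 lands with bottom-row=1; cleared 0 line(s) (total 0); column heights now [1 3 4 3 3 3], max=4

Answer: ......
......
......
......
......
..#...
.#####
.#.#..
####..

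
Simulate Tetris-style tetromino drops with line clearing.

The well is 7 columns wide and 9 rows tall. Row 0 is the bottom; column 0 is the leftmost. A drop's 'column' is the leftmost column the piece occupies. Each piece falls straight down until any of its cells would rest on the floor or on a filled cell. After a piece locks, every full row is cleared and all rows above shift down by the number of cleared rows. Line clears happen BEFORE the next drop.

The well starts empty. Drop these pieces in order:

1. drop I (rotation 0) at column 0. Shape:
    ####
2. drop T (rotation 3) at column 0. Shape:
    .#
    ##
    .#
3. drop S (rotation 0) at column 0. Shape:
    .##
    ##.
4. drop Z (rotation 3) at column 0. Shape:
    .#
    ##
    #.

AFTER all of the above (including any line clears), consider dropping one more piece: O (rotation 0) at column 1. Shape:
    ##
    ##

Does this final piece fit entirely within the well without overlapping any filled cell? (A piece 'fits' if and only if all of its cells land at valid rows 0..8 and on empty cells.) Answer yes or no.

Drop 1: I rot0 at col 0 lands with bottom-row=0; cleared 0 line(s) (total 0); column heights now [1 1 1 1 0 0 0], max=1
Drop 2: T rot3 at col 0 lands with bottom-row=1; cleared 0 line(s) (total 0); column heights now [3 4 1 1 0 0 0], max=4
Drop 3: S rot0 at col 0 lands with bottom-row=4; cleared 0 line(s) (total 0); column heights now [5 6 6 1 0 0 0], max=6
Drop 4: Z rot3 at col 0 lands with bottom-row=5; cleared 0 line(s) (total 0); column heights now [7 8 6 1 0 0 0], max=8
Test piece O rot0 at col 1 (width 2): heights before test = [7 8 6 1 0 0 0]; fits = False

Answer: no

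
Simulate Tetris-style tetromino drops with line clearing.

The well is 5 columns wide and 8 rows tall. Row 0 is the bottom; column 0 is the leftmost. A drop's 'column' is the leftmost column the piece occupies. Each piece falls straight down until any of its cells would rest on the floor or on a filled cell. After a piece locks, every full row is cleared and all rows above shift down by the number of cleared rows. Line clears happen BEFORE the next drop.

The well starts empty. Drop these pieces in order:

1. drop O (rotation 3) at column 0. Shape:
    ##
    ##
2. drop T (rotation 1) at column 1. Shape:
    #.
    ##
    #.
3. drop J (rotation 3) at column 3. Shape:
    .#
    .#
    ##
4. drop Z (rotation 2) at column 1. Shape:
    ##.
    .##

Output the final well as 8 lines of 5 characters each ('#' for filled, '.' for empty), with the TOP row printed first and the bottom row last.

Answer: .....
.....
.##..
.###.
.##..
.#..#
##..#
##.##

Derivation:
Drop 1: O rot3 at col 0 lands with bottom-row=0; cleared 0 line(s) (total 0); column heights now [2 2 0 0 0], max=2
Drop 2: T rot1 at col 1 lands with bottom-row=2; cleared 0 line(s) (total 0); column heights now [2 5 4 0 0], max=5
Drop 3: J rot3 at col 3 lands with bottom-row=0; cleared 0 line(s) (total 0); column heights now [2 5 4 1 3], max=5
Drop 4: Z rot2 at col 1 lands with bottom-row=4; cleared 0 line(s) (total 0); column heights now [2 6 6 5 3], max=6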